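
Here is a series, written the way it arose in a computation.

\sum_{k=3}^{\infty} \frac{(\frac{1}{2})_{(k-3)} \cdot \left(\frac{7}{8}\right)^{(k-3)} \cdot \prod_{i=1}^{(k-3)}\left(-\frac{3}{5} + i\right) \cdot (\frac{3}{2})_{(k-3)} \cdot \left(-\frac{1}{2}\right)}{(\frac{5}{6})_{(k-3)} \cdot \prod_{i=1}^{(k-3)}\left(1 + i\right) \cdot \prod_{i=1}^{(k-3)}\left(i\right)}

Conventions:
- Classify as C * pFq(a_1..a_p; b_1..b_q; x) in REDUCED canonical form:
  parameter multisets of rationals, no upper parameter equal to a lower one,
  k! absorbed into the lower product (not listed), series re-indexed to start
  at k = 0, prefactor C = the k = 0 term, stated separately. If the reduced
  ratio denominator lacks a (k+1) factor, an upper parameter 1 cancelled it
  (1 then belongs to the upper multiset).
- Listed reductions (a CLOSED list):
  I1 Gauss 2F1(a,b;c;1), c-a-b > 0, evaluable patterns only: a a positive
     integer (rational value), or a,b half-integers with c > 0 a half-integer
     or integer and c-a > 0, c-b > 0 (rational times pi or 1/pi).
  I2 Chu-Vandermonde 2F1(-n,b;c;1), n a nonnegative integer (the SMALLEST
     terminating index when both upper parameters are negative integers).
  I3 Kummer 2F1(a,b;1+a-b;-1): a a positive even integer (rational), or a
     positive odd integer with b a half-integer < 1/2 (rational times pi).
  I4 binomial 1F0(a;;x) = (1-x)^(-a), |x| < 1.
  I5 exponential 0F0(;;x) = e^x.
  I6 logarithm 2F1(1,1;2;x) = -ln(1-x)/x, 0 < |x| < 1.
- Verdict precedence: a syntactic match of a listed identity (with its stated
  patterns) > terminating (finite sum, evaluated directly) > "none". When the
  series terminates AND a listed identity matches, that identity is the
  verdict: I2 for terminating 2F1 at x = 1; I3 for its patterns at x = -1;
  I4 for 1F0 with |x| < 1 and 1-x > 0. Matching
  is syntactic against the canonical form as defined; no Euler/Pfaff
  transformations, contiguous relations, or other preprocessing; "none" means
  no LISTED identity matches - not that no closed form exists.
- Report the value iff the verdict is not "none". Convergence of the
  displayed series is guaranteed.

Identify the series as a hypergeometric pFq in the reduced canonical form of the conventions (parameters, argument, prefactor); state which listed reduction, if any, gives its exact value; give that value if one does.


x = \frac{7}{8} here; the reduced form reads 3F2, upper {\frac{2}{5}, \frac{1}{2}, \frac{3}{2}}, lower {\frac{5}{6}, 2}, C = -\frac{1}{2}. Verdict: none. No listed pattern accepts 3F2(\frac{2}{5}, \frac{1}{2}, \frac{3}{2}; \frac{5}{6}, 2; \frac{7}{8}).

The tell: x = \frac{7}{8} and the lower running product (C = -1/2, x = 7/8) is a rising factorial.
Term ratio: r(k) = \frac{7}{8} * (k+\frac{2}{5}) (k+\frac{1}{2}) (k+\frac{3}{2}) / [(k+\frac{5}{6}) (k+2) (k+1)] - rational in k. x = \frac{7}{8}; t_0 = -\frac{1}{2}; negate the roots.


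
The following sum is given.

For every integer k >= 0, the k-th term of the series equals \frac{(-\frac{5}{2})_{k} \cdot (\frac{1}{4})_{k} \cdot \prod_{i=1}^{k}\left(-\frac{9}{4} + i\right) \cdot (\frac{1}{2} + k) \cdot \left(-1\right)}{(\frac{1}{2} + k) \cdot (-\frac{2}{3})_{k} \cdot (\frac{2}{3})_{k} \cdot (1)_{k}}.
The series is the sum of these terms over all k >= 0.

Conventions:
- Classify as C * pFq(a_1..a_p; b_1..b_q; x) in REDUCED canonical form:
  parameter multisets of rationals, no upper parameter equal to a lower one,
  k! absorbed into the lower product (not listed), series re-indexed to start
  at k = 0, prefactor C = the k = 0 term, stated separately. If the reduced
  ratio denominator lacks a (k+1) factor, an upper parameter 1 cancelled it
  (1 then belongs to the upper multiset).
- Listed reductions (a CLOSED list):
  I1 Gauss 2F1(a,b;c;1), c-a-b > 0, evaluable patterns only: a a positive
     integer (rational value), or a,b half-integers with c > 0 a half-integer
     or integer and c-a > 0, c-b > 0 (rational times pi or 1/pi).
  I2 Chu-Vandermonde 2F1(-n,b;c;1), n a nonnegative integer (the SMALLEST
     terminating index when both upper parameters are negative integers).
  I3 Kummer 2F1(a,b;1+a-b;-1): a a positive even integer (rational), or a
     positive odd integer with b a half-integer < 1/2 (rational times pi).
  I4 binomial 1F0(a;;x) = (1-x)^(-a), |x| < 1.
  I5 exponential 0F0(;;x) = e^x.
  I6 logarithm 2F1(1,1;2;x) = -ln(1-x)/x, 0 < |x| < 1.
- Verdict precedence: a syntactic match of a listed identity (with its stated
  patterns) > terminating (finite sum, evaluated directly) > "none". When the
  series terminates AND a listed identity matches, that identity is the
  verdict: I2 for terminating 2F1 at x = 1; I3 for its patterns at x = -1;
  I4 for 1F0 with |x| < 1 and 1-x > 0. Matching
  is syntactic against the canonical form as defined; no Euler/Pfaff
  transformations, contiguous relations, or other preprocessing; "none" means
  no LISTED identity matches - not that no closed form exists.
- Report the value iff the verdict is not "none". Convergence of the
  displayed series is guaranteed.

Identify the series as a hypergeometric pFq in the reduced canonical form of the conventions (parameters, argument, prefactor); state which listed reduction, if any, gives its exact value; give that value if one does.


Prefactor -1, argument 1: 3F2 with upper {-\frac{5}{2}, -\frac{5}{4}, \frac{1}{4}} over lower {-\frac{2}{3}, \frac{2}{3}}. Verdict: no listed reduction: x = 1 and upper {-\frac{5}{2}, -\frac{5}{4}, \frac{1}{4}} fail every I1-I6 pattern.

Structural cue: with t_0 = -1, (1)_k (C = -1, x = 1) is k! itself.
Term ratio: r(k) = 1 * (k-\frac{5}{2}) (k-\frac{5}{4}) (k+\frac{1}{4}) / [(k-\frac{2}{3}) (k+\frac{2}{3}) (k+1)] - rational; roots negated = parameters, x = 1, C = -1.


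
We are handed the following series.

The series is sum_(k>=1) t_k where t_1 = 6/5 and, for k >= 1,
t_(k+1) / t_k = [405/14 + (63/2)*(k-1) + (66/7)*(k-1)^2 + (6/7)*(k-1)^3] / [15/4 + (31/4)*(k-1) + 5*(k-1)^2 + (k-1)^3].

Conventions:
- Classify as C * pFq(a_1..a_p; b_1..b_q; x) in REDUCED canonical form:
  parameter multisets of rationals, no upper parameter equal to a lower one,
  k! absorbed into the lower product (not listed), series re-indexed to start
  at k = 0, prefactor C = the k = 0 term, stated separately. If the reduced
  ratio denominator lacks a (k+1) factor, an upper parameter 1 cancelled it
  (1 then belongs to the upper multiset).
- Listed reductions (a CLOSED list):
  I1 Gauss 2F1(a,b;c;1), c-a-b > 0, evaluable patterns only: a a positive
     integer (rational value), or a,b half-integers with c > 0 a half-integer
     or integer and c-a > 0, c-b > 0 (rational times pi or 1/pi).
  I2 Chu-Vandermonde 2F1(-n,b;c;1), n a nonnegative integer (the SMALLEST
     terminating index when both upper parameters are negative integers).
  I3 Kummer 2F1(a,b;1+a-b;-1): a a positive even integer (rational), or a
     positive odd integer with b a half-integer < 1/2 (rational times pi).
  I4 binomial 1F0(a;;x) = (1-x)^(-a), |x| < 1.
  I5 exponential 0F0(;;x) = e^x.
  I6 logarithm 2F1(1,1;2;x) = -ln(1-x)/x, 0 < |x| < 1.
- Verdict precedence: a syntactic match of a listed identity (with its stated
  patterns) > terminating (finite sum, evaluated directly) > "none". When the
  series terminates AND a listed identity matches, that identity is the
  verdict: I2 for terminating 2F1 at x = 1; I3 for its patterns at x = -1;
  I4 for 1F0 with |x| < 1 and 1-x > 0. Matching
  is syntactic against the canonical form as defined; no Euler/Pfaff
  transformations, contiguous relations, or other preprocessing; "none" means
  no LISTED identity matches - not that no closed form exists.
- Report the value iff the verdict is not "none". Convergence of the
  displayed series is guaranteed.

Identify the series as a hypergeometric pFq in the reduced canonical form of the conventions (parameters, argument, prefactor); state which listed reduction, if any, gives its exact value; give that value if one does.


This is 6/5 * 2F1(9/2, 5; 5/2; 6/7) in reduced canonical form. Verdict: none. No listed pattern accepts 2F1(9/2, 5; 5/2; 6/7).

Structural cue: from the first term 6/5: the expanded ratio factors over Q; C = 6/5, roots give parameters.
Term ratio: r(k) = (6/7) * (k+9/2) (k+5) / [(k+5/2) (k+1)] - rational; roots negated = parameters, x = (6/7), C = 6/5.


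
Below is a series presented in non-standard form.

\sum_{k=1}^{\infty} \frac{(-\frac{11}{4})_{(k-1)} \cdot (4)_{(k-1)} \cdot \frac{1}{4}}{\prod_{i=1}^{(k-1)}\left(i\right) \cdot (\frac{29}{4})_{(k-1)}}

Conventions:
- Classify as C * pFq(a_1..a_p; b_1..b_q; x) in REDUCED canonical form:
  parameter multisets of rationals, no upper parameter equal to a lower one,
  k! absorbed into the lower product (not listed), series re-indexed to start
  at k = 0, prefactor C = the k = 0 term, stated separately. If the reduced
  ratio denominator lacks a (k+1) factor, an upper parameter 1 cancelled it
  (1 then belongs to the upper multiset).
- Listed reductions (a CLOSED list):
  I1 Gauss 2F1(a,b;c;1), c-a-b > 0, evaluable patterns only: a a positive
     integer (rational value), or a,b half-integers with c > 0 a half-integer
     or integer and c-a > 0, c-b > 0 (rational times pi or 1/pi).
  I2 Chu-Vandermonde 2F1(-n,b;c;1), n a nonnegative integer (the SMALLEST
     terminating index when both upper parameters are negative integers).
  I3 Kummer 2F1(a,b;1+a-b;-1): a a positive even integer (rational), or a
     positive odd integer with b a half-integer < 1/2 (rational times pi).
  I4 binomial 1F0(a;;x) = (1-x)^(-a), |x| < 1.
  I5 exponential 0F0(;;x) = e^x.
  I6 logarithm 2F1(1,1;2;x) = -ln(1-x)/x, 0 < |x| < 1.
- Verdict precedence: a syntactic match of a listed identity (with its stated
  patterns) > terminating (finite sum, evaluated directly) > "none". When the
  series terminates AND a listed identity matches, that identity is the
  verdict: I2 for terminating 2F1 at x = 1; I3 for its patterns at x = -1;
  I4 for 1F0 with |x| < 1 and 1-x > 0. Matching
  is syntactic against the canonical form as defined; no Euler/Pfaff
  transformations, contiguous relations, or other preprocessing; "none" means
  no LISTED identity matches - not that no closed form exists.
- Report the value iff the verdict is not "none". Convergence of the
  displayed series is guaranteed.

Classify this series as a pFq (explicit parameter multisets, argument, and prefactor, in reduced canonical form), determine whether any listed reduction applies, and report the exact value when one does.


Key step: t_0 = \frac{1}{4} here, and the product of the first k integers (C = 1/4, x = 1) is k!.
Step ratio: r(k) = 1 * (k-\frac{11}{4}) (k+4) / [(k+\frac{29}{4}) (k+1)] - rational; roots negated = parameters, x = 1, C = \frac{1}{4}.

Classification (C = \frac{1}{4}): 2F1 with upper {-\frac{11}{4}, 4}, lower {\frac{29}{4}}, argument x = 1. Verdict (x = 1): Gauss (I1, integer-parameter pattern) applies (x = 1: the Gamma ratio telescopes since c-a-b = 6 > 0 and a = 4 in Z>0). Hence: \frac{5525}{147456}.


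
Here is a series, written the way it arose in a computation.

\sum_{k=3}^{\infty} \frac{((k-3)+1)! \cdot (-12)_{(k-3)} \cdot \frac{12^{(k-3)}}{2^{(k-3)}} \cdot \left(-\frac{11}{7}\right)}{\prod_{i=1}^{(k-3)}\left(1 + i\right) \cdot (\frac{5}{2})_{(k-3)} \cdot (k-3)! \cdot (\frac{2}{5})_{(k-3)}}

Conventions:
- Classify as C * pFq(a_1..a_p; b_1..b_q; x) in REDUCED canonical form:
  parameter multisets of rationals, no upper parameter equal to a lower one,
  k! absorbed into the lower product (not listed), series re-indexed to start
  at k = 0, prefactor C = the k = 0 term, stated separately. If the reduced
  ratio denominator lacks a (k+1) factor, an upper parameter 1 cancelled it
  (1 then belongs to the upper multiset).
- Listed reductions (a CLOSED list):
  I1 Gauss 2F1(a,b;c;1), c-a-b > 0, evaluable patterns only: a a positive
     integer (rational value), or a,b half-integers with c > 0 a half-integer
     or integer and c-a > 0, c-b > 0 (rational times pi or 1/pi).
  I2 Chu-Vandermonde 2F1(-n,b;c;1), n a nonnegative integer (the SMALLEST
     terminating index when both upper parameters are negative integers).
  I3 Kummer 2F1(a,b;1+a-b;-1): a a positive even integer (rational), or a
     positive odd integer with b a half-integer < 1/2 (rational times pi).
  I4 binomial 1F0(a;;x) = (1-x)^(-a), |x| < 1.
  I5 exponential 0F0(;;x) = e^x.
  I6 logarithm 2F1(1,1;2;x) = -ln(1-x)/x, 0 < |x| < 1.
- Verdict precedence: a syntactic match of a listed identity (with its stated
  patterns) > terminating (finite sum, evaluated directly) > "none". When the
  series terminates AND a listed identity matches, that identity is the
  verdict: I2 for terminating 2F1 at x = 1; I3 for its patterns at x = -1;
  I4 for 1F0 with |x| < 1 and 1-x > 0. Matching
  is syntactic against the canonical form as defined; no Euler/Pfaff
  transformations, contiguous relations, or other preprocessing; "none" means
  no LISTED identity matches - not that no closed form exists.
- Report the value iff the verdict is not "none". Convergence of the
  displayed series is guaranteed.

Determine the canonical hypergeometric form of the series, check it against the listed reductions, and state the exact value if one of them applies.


Key step: from the first term -\frac{11}{7}: the factorial ratio (C = -11/7, x = 6) (k+a-1)!/(a-1)! is a rising factorial (a)_k.
Consecutive-term ratio: r(k) = 6 * (k-12) / [(k+\frac{2}{5}) (k+\frac{5}{2}) (k+1)] - rational in k, leading ratio 6; with t_0 = -\frac{11}{7}, classification follows.

This is -\frac{11}{7} * 1F2(-12; \frac{2}{5}, \frac{5}{2}; 6) in reduced canonical form. Verdict: terminating - no listed pattern fits, but -12 in the upper list cuts the series at k = 12; direct evaluation. Its exact value is \frac{53291142926613421}{1769827885392567}.


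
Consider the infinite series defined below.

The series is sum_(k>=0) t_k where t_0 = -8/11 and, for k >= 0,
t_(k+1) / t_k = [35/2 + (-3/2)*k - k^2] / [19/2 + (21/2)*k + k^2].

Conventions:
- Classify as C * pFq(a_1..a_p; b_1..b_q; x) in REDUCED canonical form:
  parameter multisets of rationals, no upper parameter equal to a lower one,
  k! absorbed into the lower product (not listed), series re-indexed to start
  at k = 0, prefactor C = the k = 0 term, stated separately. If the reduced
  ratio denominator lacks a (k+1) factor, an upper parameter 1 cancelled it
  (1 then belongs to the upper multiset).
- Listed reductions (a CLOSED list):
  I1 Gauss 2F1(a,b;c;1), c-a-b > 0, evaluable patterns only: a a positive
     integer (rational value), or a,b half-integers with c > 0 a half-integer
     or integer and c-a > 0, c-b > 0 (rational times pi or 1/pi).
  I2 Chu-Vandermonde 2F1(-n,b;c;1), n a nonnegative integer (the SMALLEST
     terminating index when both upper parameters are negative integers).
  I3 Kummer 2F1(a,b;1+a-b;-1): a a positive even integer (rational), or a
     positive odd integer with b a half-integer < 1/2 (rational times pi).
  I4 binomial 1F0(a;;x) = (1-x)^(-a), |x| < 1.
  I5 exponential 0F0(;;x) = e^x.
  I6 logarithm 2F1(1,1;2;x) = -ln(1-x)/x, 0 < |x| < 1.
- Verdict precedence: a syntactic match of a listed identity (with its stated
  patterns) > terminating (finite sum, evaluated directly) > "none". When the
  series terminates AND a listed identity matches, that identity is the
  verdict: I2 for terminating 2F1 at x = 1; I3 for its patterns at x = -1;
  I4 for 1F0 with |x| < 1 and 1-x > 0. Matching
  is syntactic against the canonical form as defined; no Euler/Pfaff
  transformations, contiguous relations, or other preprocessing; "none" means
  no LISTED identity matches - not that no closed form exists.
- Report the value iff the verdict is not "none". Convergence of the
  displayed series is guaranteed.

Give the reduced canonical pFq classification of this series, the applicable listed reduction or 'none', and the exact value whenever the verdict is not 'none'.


First insight: t_0 being -8/11, roots of the ratio polynomials (C = -8/11) are the negated parameters.
Ratio: r(k) = (-1) * (k-7/2) (k+5) / [(k+19/2) (k+1)] - rational; roots negated = parameters, x = (-1), C = -8/11.

With C = -8/11: the canonical form is 2F1(-7/2, 5; 19/2; -1). Verdict: this is the Kummer evaluation I3 (x = -1; c = 19/2 equals 1+a-b for upper {-7/2, 5}: listed pattern). Sum: (-69615/65536) * pi.


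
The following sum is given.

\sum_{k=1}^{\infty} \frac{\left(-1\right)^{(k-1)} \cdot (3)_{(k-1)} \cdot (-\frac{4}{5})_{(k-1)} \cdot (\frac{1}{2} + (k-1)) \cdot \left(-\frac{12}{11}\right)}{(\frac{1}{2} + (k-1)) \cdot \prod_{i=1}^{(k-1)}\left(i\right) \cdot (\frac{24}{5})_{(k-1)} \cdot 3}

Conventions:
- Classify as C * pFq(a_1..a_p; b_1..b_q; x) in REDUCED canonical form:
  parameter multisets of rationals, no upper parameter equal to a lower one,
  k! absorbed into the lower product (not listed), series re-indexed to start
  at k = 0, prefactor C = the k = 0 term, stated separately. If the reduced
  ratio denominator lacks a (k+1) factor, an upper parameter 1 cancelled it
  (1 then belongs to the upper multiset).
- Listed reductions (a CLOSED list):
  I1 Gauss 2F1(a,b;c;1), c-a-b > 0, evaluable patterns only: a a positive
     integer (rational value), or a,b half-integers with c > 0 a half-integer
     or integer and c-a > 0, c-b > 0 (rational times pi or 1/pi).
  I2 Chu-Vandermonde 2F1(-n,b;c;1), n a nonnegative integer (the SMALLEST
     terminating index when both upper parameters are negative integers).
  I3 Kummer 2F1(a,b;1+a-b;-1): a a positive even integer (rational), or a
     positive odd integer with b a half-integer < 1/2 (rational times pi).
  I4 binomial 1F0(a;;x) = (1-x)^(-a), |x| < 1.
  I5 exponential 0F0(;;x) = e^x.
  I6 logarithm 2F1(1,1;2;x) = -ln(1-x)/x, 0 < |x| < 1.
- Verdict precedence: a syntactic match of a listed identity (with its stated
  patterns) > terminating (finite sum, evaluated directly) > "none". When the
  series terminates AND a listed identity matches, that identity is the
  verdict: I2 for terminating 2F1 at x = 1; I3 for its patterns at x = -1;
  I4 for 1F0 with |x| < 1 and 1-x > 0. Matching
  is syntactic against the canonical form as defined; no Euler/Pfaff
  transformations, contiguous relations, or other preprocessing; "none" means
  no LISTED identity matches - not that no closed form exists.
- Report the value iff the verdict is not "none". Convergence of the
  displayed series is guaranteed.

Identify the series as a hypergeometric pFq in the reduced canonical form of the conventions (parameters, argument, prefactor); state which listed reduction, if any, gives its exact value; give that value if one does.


x = -1 here; the reduced form reads 2F1, upper {-\frac{4}{5}, 3}, lower {\frac{24}{5}}, C = -\frac{4}{11}. Verdict: none. Every listed pattern misses the 2F1 form at -1, upper {-\frac{4}{5}, 3}.

First insight: from the first term -\frac{4}{11}: the factor k + 1/2 cancels (top and bottom), leaving C = -4/11.
Consecutive-term ratio: r(k) = -1 * (k-\frac{4}{5}) (k+3) / [(k+\frac{24}{5}) (k+1)] - rational; roots negated = parameters, x = -1, C = -\frac{4}{11}.


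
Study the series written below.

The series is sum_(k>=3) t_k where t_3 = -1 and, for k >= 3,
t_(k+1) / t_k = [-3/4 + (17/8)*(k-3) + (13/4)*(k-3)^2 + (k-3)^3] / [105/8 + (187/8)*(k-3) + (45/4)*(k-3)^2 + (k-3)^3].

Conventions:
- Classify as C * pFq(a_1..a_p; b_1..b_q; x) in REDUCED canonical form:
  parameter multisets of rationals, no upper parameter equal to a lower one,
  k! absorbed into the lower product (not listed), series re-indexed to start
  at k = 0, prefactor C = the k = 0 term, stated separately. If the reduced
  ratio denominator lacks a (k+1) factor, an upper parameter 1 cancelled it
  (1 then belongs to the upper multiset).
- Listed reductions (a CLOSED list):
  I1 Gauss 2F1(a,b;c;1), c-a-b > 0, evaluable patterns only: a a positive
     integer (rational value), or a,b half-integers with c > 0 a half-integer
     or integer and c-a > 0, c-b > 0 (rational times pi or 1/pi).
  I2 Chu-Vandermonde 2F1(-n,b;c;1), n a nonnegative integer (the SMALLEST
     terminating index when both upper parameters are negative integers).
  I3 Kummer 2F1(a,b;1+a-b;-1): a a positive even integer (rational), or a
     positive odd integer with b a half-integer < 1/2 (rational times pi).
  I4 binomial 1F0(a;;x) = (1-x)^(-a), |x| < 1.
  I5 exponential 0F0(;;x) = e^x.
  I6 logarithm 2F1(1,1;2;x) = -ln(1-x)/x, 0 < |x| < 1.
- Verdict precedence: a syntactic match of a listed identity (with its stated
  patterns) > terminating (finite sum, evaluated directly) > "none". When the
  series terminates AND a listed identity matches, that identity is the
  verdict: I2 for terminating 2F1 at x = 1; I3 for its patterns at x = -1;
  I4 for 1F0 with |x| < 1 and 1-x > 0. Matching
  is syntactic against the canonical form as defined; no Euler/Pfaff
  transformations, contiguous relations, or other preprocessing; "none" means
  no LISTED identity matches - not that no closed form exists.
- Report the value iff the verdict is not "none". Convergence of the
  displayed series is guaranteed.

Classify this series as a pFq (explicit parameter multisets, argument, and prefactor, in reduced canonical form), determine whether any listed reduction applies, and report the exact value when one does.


Canonical form: C = -1 times 2F1 with upper {-1/4, 2}, lower {35/4}, x = 1. Verdict (x = 1): Gauss (I1, integer-parameter pattern) applies (x = 1: the Gamma ratio telescopes since c-a-b = 7 > 0 and a = 2 in Z>0). Sum: -837/896.

Key observation: t_0 = -1 here, and roots of the ratio polynomials (prefactor -1) are the negated parameters.
Step ratio: r(k) = 1 * (k-1/4) (k+2) / [(k+35/4) (k+1)] - rational in k. x = 1; t_0 = -1; negate the roots.


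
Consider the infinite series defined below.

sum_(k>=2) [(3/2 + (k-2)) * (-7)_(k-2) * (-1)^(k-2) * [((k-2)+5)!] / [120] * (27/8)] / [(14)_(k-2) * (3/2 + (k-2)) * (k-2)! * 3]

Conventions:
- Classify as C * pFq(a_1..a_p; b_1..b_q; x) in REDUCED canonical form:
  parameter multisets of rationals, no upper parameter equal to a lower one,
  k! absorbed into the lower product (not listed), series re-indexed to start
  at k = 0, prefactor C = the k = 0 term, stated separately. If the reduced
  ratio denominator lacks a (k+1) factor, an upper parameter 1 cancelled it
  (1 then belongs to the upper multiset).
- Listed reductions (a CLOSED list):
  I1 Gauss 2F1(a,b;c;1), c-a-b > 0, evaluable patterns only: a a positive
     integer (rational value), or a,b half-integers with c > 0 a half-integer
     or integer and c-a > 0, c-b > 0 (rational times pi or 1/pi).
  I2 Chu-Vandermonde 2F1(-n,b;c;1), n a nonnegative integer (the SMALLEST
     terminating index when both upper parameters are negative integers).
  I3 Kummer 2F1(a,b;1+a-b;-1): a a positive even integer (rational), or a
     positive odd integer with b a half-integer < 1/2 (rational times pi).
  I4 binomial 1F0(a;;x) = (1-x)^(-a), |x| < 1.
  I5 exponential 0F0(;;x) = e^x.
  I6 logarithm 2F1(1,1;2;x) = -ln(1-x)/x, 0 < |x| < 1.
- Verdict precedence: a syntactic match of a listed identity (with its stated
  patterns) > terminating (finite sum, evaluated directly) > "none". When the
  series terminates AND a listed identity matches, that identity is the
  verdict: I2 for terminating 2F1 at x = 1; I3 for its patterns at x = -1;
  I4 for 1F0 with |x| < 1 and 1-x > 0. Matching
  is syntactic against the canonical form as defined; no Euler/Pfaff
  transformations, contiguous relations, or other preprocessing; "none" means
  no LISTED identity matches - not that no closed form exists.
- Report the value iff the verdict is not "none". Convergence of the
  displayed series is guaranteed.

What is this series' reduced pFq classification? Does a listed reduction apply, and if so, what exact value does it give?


Key observation: t_0 = 9/8 here, and striking the common factor k + 3/2 reduces the term (C = 9/8).
Ratio: r(k) = (-1) * (k-7) (k+6) / [(k+14) (k+1)] - rational in k, leading ratio (-1); with t_0 = 9/8, classification follows.

Reduced: x = -1, 2F1, upper = {-7, 6}, lower = {14}, C = 9/8. Verdict: Kummer (I3) fires (x = -1; c = 14 equals 1+a-b for upper {-7, 6}: listed pattern). Sum: 1287/80.


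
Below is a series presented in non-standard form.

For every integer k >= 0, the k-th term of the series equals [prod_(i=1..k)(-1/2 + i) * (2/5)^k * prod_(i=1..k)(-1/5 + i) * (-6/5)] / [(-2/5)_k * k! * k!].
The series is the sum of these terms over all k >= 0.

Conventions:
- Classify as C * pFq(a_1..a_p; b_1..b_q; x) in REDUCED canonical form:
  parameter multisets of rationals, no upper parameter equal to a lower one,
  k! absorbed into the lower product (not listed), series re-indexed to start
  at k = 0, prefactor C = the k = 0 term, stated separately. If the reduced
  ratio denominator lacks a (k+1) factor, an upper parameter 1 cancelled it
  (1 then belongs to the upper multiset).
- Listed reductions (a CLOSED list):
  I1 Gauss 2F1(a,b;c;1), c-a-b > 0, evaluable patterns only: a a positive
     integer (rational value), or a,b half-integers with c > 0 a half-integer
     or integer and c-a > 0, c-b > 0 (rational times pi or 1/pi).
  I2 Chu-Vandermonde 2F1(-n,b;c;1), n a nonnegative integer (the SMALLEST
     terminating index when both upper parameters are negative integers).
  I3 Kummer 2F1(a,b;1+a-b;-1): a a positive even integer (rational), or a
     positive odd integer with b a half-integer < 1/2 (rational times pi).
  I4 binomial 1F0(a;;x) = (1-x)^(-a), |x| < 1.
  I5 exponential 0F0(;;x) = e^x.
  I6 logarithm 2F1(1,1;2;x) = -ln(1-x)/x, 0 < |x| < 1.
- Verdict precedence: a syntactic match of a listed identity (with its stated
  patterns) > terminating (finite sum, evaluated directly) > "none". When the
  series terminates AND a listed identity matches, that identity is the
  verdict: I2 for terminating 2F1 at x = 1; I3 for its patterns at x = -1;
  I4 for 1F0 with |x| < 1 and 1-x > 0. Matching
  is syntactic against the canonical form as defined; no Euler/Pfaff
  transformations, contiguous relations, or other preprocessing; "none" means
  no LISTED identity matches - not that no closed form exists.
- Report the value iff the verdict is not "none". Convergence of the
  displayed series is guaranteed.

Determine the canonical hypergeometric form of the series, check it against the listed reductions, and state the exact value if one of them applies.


At argument 2/5: a 2F2 with upper {1/2, 4/5}, lower {-2/5, 1}, scaled by C = -6/5. Verdict: none - at argument 2/5 the multisets {1/2, 4/5} ; {-2/5, 1} match no listed identity.

First insight: x = (2/5) and the running product (C = -6/5, x = 2/5) telescopes to a rising factorial.
Ratio: r(k) = (2/5) * (k+1/2) (k+4/5) / [(k-2/5) (k+1) (k+1)] - rational in k, leading ratio (2/5); with t_0 = -6/5, classification follows.


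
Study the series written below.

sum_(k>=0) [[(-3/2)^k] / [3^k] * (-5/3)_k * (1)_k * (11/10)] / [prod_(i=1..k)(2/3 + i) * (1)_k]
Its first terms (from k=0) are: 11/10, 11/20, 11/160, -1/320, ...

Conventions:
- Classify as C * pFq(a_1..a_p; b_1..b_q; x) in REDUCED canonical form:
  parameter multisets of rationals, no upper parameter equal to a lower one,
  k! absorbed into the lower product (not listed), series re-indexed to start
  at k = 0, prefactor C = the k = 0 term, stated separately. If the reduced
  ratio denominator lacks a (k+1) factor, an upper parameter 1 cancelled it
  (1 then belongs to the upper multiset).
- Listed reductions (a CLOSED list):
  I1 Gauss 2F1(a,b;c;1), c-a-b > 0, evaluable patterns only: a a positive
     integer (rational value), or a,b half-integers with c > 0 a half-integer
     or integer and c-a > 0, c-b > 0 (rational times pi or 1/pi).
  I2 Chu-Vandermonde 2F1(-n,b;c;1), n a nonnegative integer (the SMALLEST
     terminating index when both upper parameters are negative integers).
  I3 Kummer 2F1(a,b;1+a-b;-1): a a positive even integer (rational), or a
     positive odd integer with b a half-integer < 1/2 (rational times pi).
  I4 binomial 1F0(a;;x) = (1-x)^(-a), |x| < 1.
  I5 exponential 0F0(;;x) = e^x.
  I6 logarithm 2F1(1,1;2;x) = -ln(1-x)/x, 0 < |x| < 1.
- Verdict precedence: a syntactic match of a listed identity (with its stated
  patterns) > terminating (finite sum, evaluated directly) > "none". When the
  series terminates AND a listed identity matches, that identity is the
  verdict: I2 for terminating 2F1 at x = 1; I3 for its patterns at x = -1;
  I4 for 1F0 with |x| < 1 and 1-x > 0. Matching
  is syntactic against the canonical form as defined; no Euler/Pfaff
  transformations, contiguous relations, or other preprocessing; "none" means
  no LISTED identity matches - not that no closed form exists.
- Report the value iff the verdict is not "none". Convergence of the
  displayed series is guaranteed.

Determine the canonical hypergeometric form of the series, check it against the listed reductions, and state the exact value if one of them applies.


Prefactor 11/10, argument -1/2: 2F1 with upper {-5/3, 1} over lower {5/3}. Verdict: none - this 2F1 at x = -1/2 matches no listed pattern, and upper {-5/3, 1} holds no stopper.

Structural cue: t_0 = 11/10 here, and (1)_k (C = 11/10) is k! itself.
Ratio: r(k) = (-1/2) * (k-5/3) (k+1) / [(k+5/3) (k+1)] - rational in k. x = (-1/2); t_0 = 11/10; negate the roots.


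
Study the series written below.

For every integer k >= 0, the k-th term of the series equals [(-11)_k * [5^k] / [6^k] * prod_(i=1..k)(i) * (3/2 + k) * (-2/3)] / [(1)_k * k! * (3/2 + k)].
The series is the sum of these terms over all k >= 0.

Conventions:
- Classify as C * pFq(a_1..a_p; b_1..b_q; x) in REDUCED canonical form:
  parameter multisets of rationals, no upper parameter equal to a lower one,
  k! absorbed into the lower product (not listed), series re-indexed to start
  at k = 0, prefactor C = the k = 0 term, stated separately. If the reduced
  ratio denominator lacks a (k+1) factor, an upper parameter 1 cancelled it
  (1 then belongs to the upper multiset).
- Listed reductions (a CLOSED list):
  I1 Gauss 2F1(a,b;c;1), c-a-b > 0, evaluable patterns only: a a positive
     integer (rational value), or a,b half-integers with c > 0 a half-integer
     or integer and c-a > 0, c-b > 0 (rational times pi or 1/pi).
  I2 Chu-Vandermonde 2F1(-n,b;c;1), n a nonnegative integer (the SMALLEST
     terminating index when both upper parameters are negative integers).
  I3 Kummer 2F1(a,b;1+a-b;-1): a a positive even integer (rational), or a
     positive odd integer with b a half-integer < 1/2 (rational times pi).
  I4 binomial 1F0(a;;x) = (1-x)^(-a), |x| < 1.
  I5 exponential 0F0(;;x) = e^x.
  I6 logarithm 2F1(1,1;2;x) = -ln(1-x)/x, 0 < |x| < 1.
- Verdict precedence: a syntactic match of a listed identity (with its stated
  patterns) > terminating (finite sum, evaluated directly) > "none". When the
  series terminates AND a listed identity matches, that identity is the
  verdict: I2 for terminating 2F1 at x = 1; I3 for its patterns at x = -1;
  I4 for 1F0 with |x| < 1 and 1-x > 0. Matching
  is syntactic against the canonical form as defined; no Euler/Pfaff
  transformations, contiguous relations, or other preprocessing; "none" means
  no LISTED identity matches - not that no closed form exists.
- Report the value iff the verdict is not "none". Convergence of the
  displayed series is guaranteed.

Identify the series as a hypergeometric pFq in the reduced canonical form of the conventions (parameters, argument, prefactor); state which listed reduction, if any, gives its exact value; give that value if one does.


With C = -2/3: the canonical form is 1F0(-11; -; 5/6). Verdict (x = 5/6): the I4 binomial reduction applies (the 1F0 binomial series: exponent 11, x = 5/6). Value: -1/544195584.

Key observation: t_0 = -2/3 here, and the running product (prefactor -2/3) telescopes to a rising factorial.
Step ratio: r(k) = (5/6) * (k-11) / [(k+1)] - rational in k, leading ratio (5/6); with t_0 = -2/3, classification follows.


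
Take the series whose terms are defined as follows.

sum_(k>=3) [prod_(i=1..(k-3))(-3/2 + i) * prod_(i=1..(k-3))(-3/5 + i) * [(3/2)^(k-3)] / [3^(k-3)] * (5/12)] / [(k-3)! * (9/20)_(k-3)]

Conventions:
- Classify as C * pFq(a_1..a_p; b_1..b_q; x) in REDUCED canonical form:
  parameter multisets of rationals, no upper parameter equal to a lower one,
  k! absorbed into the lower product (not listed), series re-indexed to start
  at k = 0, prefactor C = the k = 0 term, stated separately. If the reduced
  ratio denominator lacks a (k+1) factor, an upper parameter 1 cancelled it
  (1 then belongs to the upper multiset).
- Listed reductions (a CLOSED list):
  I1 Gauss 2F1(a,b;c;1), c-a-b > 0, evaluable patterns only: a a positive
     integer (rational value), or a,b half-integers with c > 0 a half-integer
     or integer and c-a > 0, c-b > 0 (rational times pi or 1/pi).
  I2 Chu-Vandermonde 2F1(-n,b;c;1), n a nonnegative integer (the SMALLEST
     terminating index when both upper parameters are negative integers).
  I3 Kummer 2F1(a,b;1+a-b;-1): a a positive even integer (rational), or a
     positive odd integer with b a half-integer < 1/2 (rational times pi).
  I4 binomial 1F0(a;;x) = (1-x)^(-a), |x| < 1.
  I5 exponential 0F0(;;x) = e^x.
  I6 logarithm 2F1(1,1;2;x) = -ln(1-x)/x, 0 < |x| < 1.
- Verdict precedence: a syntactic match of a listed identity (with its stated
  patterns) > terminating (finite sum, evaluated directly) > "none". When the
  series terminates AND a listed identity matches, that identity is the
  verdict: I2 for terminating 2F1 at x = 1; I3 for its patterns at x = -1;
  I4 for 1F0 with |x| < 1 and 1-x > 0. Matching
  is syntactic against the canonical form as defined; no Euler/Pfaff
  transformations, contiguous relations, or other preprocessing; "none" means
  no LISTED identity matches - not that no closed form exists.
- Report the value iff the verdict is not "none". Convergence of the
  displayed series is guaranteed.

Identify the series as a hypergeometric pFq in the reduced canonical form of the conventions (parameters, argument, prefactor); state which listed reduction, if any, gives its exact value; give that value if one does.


Canonical form: C = 5/12 times 2F1 with upper {-1/2, 2/5}, lower {9/20}, x = 1/2. Verdict: no listed reduction: x = 1/2 and upper {-1/2, 2/5} fail every I1-I6 pattern.

First insight: with t_0 = 5/12, the running product (C = 5/12, x = 1/2) telescopes to a rising factorial.
Adjacent-term ratio: r(k) = (1/2) * (k-1/2) (k+2/5) / [(k+9/20) (k+1)] - poly over poly, x = (1/2) from leading terms; C = 5/12 at k = 0.


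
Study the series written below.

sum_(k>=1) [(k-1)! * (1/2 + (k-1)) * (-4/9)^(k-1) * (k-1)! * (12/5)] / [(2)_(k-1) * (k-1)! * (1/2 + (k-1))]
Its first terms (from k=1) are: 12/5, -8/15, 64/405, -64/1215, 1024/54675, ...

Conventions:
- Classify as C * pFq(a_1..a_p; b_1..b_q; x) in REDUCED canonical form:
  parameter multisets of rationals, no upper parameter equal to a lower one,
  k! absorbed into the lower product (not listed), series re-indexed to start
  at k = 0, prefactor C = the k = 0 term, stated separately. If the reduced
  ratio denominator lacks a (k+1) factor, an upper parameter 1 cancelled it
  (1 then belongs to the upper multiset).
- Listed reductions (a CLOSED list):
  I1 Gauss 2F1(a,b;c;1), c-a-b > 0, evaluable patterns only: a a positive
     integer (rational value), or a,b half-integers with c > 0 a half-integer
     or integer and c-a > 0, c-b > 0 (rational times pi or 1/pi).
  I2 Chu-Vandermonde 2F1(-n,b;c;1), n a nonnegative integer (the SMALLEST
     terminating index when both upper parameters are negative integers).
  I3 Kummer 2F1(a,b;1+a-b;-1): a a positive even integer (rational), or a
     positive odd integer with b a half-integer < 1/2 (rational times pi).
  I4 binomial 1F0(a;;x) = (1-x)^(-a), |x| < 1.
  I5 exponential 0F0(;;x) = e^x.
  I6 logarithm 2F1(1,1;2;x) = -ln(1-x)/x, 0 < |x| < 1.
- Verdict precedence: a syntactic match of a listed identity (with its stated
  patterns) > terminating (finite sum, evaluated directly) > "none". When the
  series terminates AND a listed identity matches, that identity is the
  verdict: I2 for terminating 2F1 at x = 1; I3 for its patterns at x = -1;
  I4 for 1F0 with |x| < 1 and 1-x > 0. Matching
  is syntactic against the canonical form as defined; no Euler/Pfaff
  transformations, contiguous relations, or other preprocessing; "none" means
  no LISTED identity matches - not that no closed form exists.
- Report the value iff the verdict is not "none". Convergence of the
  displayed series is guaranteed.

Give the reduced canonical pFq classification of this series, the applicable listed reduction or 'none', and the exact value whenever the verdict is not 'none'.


With C = 12/5: the canonical form is 2F1(1, 1; 2; -4/9). Verdict: the logarithmic series (I6) fires (the logarithm: parameters (1,1;2), x = -4/9). Sum: (27/5) * ln(13/9).

First insight: with t_0 = 12/5, the factorial ratio (prefactor 12/5) (k+a-1)!/(a-1)! is a rising factorial (a)_k.
Term ratio: r(k) = (-4/9) * (k+1) (k+1) / [(k+2) (k+1)] - poly over poly, x = (-4/9) from leading terms; C = 12/5 at k = 0.


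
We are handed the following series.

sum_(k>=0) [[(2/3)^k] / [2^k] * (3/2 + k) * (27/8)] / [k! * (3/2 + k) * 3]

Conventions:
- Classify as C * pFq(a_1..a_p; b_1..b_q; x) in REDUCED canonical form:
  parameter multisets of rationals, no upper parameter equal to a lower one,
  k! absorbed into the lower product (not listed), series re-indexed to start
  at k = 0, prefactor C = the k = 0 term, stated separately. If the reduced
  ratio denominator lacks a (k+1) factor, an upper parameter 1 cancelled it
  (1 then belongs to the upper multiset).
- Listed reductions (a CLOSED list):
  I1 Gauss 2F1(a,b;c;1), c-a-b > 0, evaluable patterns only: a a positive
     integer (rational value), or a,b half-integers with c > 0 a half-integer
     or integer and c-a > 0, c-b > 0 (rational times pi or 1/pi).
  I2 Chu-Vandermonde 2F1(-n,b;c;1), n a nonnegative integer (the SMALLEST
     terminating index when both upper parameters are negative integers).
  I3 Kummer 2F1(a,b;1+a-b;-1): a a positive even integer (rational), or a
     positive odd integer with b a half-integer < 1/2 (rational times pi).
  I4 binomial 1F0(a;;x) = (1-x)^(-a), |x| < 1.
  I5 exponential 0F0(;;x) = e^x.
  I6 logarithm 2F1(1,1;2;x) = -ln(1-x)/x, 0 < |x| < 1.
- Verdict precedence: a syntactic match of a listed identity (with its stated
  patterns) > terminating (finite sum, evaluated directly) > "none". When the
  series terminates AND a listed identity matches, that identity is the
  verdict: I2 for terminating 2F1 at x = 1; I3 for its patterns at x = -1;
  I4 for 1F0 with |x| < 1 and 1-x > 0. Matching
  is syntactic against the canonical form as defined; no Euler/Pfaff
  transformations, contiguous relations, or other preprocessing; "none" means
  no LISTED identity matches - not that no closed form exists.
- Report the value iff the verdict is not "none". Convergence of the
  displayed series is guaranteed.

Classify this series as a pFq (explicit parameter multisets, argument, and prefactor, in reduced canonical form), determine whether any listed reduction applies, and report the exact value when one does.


Classification (C = 9/8): 0F0 with upper {-}, lower {-}, argument x = 1/3. Verdict: exponential (I5) matches (the 0F0 exponential series at x = 1/3). Value: (9/8) * e^(1/3).

The tell: x = (1/3) and k + 3/2 divides numerator and denominator alike; C = 9/8 after cancelling.
Step ratio: r(k) = (1/3) * 1 / [(k+1)] - rational; roots negated = parameters, x = (1/3), C = 9/8.


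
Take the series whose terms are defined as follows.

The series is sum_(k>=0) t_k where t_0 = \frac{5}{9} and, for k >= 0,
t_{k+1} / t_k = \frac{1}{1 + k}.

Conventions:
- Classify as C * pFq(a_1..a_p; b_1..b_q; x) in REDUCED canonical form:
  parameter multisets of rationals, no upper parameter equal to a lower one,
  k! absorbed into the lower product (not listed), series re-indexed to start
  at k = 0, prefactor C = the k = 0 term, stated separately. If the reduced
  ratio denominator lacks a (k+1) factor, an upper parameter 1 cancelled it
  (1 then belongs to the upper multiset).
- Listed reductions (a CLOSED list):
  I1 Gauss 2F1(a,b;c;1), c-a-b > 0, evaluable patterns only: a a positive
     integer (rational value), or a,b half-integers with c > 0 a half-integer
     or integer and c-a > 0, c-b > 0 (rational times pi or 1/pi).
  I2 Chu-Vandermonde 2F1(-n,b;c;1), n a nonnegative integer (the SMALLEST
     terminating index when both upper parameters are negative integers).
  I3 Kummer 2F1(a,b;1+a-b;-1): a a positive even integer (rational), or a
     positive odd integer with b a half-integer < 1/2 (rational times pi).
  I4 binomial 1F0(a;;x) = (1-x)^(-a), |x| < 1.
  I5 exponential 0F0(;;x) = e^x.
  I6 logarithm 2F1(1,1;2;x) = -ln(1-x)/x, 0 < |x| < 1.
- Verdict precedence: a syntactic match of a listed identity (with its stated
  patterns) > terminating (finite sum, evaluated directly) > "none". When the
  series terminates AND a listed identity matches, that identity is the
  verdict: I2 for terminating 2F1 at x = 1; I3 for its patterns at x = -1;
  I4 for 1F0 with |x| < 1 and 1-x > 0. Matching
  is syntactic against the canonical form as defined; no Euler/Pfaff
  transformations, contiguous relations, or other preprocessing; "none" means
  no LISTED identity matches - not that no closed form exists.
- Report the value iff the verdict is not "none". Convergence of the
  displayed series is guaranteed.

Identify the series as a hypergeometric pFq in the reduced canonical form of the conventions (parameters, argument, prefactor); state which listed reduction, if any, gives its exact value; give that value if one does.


The tell: t_0 being \frac{5}{9}, the expanded ratio factors over Q; C = 5/9, x = 1, roots give parameters.
Ratio: r(k) = 1 * 1 / [(k+1)] ; factor over Q: parameters, x = 1, and C = \frac{5}{9}.

x = 1 here; the reduced form reads 0F0, upper {-}, lower {-}, C = \frac{5}{9}. Verdict (x = 1): the exponential series (I5) applies (the 0F0 exponential series at x = 1). Value: \frac{5}{9} \cdot e^{1}.
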